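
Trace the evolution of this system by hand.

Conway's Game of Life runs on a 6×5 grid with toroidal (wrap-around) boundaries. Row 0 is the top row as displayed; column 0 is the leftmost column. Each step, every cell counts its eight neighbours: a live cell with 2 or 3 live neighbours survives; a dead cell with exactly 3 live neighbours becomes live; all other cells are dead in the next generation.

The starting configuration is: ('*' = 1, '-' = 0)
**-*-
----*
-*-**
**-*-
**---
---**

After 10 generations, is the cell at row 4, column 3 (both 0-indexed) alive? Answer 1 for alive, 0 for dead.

gen 0: **-*-
----*
-*-**
**-*-
**---
---**
gen 1: *-**-
-*---
-*-*-
---*-
-*-*-
---*-
gen 2: -****
**-**
-----
---**
---**
-*-*-
gen 3: -----
-*---
--*--
---**
*----
-*---
gen 4: -----
-----
--**-
---**
*---*
-----
gen 5: -----
-----
--***
*-*--
*--**
-----
gen 6: -----
---*-
-****
*-*--
**-**
----*
gen 7: -----
---**
**--*
-----
-***-
---**
gen 8: -----
---**
*--**
---**
--***
---**
gen 9: -----
*--*-
*-*--
-----
*-*--
--*-*
gen 10: ---**
-*--*
-*--*
-----
-*-*-
-*-*-

1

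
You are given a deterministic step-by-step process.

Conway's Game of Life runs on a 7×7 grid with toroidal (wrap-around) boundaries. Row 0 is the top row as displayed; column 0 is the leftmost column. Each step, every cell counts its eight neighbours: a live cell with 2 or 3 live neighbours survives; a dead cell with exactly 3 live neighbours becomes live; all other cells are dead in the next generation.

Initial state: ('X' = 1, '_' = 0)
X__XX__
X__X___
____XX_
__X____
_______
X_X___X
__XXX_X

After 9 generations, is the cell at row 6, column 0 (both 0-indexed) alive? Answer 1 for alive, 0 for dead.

0

k=0  X__XX__
X__X___
____XX_
__X____
_______
X_X___X
__XXX_X
k=1  XX___XX
___X_XX
___XX__
_______
_X_____
XXX__XX
__X_X_X
k=2  _XXX___
__XX___
___XXX_
_______
_XX___X
__XX_XX
__XXX__
k=3  _X_____
_X_____
__XXX__
__XXXX_
XXXX_XX
X____XX
_____X_
k=4  _______
_X_X___
_X___X_
X______
_______
__X____
X____X_
k=5  _______
__X____
XXX____
_______
_______
_______
_______
k=6  _______
__X____
_XX____
_X_____
_______
_______
_______
k=7  _______
_XX____
_XX____
_XX____
_______
_______
_______
k=8  _______
_XX____
X__X___
_XX____
_______
_______
_______
k=9  _______
_XX____
X__X___
_XX____
_______
_______
_______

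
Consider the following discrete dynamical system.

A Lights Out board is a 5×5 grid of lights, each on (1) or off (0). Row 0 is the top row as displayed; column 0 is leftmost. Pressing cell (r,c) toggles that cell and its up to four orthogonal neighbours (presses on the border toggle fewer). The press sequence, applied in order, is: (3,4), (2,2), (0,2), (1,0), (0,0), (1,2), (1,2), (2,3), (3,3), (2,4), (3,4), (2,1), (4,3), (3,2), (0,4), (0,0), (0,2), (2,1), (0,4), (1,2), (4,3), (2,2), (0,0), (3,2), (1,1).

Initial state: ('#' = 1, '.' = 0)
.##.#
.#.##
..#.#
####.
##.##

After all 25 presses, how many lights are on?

15

t=0: .##.#
.#.##
..#.#
####.
##.##
t=1: .##.#
.#.##
..#..
###.#
##.#.
t=2: .##.#
.####
.#.#.
##..#
##.#.
t=3: ...##
.#.##
.#.#.
##..#
##.#.
t=4: #..##
#..##
##.#.
##..#
##.#.
t=5: .#.##
...##
##.#.
##..#
##.#.
t=6: .####
.##.#
####.
##..#
##.#.
t=7: .#.##
...##
##.#.
##..#
##.#.
t=8: .#.##
....#
###.#
##.##
##.#.
t=9: .#.##
....#
#####
###..
##...
t=10: .#.##
.....
###..
###.#
##...
t=11: .#.##
.....
###.#
####.
##..#
t=12: .#.##
.#...
....#
#.##.
##..#
t=13: .#.##
.#...
....#
#.#..
####.
t=14: .#.##
.#...
..#.#
##.#.
##.#.
t=15: .#...
.#..#
..#.#
##.#.
##.#.
t=16: #....
##..#
..#.#
##.#.
##.#.
t=17: ####.
###.#
..#.#
##.#.
##.#.
t=18: ####.
#.#.#
##..#
#..#.
##.#.
t=19: ###.#
#.#..
##..#
#..#.
##.#.
t=20: ##..#
##.#.
###.#
#..#.
##.#.
t=21: ##..#
##.#.
###.#
#....
###.#
t=22: ##..#
####.
#..##
#.#..
###.#
t=23: ....#
.###.
#..##
#.#..
###.#
t=24: ....#
.###.
#.###
##.#.
##..#
t=25: .#..#
#..#.
#####
##.#.
##..#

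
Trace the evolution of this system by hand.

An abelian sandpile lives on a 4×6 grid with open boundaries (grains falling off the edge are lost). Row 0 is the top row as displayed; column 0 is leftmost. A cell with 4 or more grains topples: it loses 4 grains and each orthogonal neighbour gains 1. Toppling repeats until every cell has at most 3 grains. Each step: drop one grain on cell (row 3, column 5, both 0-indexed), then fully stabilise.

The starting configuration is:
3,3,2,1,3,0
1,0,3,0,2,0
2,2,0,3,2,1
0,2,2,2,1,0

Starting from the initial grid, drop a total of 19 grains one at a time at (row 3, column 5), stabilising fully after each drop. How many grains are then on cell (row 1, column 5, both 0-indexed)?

1

gen 0: 3,3,2,1,3,0
1,0,3,0,2,0
2,2,0,3,2,1
0,2,2,2,1,0
gen 1: 3,3,2,1,3,0
1,0,3,0,2,0
2,2,0,3,2,1
0,2,2,2,1,1
gen 2: 3,3,2,1,3,0
1,0,3,0,2,0
2,2,0,3,2,1
0,2,2,2,1,2
gen 3: 3,3,2,1,3,0
1,0,3,0,2,0
2,2,0,3,2,1
0,2,2,2,1,3
gen 4: 3,3,2,1,3,0
1,0,3,0,2,0
2,2,0,3,2,2
0,2,2,2,2,0
gen 5: 3,3,2,1,3,0
1,0,3,0,2,0
2,2,0,3,2,2
0,2,2,2,2,1
gen 6: 3,3,2,1,3,0
1,0,3,0,2,0
2,2,0,3,2,2
0,2,2,2,2,2
gen 7: 3,3,2,1,3,0
1,0,3,0,2,0
2,2,0,3,2,2
0,2,2,2,2,3
gen 8: 3,3,2,1,3,0
1,0,3,0,2,0
2,2,0,3,2,3
0,2,2,2,3,0
gen 9: 3,3,2,1,3,0
1,0,3,0,2,0
2,2,0,3,2,3
0,2,2,2,3,1
gen 10: 3,3,2,1,3,0
1,0,3,0,2,0
2,2,0,3,2,3
0,2,2,2,3,2
gen 11: 3,3,2,1,3,0
1,0,3,0,2,0
2,2,0,3,2,3
0,2,2,2,3,3
gen 12: 3,3,2,1,3,0
1,0,3,1,3,1
2,2,1,1,1,1
0,2,3,0,2,2
gen 13: 3,3,2,1,3,0
1,0,3,1,3,1
2,2,1,1,1,1
0,2,3,0,2,3
gen 14: 3,3,2,1,3,0
1,0,3,1,3,1
2,2,1,1,1,2
0,2,3,0,3,0
gen 15: 3,3,2,1,3,0
1,0,3,1,3,1
2,2,1,1,1,2
0,2,3,0,3,1
gen 16: 3,3,2,1,3,0
1,0,3,1,3,1
2,2,1,1,1,2
0,2,3,0,3,2
gen 17: 3,3,2,1,3,0
1,0,3,1,3,1
2,2,1,1,1,2
0,2,3,0,3,3
gen 18: 3,3,2,1,3,0
1,0,3,1,3,1
2,2,1,1,2,3
0,2,3,1,0,1
gen 19: 3,3,2,1,3,0
1,0,3,1,3,1
2,2,1,1,2,3
0,2,3,1,0,2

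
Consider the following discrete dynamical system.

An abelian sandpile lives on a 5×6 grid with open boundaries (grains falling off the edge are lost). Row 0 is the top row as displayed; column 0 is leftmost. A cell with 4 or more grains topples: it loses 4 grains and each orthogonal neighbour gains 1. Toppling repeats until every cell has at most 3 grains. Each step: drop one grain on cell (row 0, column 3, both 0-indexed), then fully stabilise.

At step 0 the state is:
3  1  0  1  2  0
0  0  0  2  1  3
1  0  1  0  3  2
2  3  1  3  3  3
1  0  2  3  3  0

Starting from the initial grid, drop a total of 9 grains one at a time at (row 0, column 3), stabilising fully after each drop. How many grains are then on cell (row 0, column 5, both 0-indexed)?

1

0) 3  1  0  1  2  0
0  0  0  2  1  3
1  0  1  0  3  2
2  3  1  3  3  3
1  0  2  3  3  0
1) 3  1  0  2  2  0
0  0  0  2  1  3
1  0  1  0  3  2
2  3  1  3  3  3
1  0  2  3  3  0
2) 3  1  0  3  2  0
0  0  0  2  1  3
1  0  1  0  3  2
2  3  1  3  3  3
1  0  2  3  3  0
3) 3  1  1  0  3  0
0  0  0  3  1  3
1  0  1  0  3  2
2  3  1  3  3  3
1  0  2  3  3  0
4) 3  1  1  1  3  0
0  0  0  3  1  3
1  0  1  0  3  2
2  3  1  3  3  3
1  0  2  3  3  0
5) 3  1  1  2  3  0
0  0  0  3  1  3
1  0  1  0  3  2
2  3  1  3  3  3
1  0  2  3  3  0
6) 3  1  1  3  3  0
0  0  0  3  1  3
1  0  1  0  3  2
2  3  1  3  3  3
1  0  2  3  3  0
7) 3  1  2  2  0  1
0  0  1  0  3  3
1  0  1  1  3  2
2  3  1  3  3  3
1  0  2  3  3  0
8) 3  1  2  3  0  1
0  0  1  0  3  3
1  0  1  1  3  2
2  3  1  3  3  3
1  0  2  3  3  0
9) 3  1  3  0  1  1
0  0  1  1  3  3
1  0  1  1  3  2
2  3  1  3  3  3
1  0  2  3  3  0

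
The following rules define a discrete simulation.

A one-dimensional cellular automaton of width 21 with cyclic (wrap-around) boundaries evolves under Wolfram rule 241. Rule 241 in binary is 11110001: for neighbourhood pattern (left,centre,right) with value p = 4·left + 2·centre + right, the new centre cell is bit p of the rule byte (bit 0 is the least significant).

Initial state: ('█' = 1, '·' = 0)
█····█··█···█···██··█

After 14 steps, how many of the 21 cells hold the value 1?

11

gen 0: █····█··█···█···██··█
gen 1: ████··█··██··██··██··
gen 2: ·████··█··██··██··██·
gen 3: ··████··█··██··██··██
gen 4: █··████··█··██··██··█
gen 5: ██··████··█··██··██··
gen 6: ·██··████··█··██··██·
gen 7: ··██··████··█··██··██
gen 8: █··██··████··█··██··█
gen 9: ██··██··████··█··██··
gen 10: ·██··██··████··█··██·
gen 11: ··██··██··████··█··██
gen 12: █··██··██··████··█··█
gen 13: ██··██··██··████··█··
gen 14: ·██··██··██··████··█·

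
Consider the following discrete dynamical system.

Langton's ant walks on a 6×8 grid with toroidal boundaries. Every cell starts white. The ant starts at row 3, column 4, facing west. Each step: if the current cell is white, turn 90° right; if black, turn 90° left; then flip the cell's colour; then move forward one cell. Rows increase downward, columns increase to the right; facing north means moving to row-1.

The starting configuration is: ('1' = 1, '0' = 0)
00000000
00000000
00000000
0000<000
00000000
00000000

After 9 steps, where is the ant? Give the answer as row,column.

t=0: 00000000
00000000
00000000
0000<000
00000000
00000000
t=1: 00000000
00000000
0000^000
00001000
00000000
00000000
t=2: 00000000
00000000
00001>00
00001000
00000000
00000000
t=3: 00000000
00000000
00001100
00001v00
00000000
00000000
t=4: 00000000
00000000
00001100
0000<100
00000000
00000000
t=5: 00000000
00000000
00001100
00000100
0000v000
00000000
t=6: 00000000
00000000
00001100
00000100
000<1000
00000000
t=7: 00000000
00000000
00001100
000^0100
00011000
00000000
t=8: 00000000
00000000
00001100
0001>100
00011000
00000000
t=9: 00000000
00000000
00001100
00011100
0001v000
00000000

4,4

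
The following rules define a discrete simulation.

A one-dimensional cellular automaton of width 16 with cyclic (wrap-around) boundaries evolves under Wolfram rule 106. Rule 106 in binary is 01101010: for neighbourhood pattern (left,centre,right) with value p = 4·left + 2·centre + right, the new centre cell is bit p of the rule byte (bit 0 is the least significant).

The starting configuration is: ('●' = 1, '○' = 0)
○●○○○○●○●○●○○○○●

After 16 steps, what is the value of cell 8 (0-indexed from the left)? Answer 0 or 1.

gen 0: ○●○○○○●○●○●○○○○●
gen 1: ●○○○○●○●○●○○○○●○
gen 2: ○○○○●○●○●○○○○●○●
gen 3: ○○○●○●○●○○○○●○●○
gen 4: ○○●○●○●○○○○●○●○○
gen 5: ○●○●○●○○○○●○●○○○
gen 6: ●○●○●○○○○●○●○○○○
gen 7: ○●○●○○○○●○●○○○○●
gen 8: ●○●○○○○●○●○○○○●○
gen 9: ○●○○○○●○●○○○○●○●
gen 10: ●○○○○●○●○○○○●○●○
gen 11: ○○○○●○●○○○○●○●○●
gen 12: ○○○●○●○○○○●○●○●○
gen 13: ○○●○●○○○○●○●○●○○
gen 14: ○●○●○○○○●○●○●○○○
gen 15: ●○●○○○○●○●○●○○○○
gen 16: ○●○○○○●○●○●○○○○●

1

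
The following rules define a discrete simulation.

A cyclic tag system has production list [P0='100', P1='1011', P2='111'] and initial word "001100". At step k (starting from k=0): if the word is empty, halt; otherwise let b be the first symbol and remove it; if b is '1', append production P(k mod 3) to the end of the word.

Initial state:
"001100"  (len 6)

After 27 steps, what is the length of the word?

28

t=0: "001100"  (len 6)
t=1: "01100"  (len 5)
t=2: "1100"  (len 4)
t=3: "100111"  (len 6)
t=4: "00111100"  (len 8)
t=5: "0111100"  (len 7)
t=6: "111100"  (len 6)
t=7: "11100100"  (len 8)
t=8: "11001001011"  (len 11)
t=9: "1001001011111"  (len 13)
t=10: "001001011111100"  (len 15)
t=11: "01001011111100"  (len 14)
t=12: "1001011111100"  (len 13)
t=13: "001011111100100"  (len 15)
t=14: "01011111100100"  (len 14)
t=15: "1011111100100"  (len 13)
t=16: "011111100100100"  (len 15)
t=17: "11111100100100"  (len 14)
t=18: "1111100100100111"  (len 16)
t=19: "111100100100111100"  (len 18)
t=20: "111001001001111001011"  (len 21)
t=21: "11001001001111001011111"  (len 23)
t=22: "1001001001111001011111100"  (len 25)
t=23: "0010010011110010111111001011"  (len 28)
t=24: "010010011110010111111001011"  (len 27)
t=25: "10010011110010111111001011"  (len 26)
t=26: "00100111100101111110010111011"  (len 29)
t=27: "0100111100101111110010111011"  (len 28)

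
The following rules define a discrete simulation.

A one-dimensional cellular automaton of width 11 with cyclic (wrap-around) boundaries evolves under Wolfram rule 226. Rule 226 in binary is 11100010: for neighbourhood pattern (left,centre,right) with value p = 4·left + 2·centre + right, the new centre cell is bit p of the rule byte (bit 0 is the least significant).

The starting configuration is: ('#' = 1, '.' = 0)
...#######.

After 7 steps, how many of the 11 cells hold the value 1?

7

gen 0: ...#######.
gen 1: ..#.######.
gen 2: .#.#.#####.
gen 3: #.#.#.####.
gen 4: .#.#.#.####
gen 5: #.#.#.#.###
gen 6: ##.#.#.#.##
gen 7: ###.#.#.#.#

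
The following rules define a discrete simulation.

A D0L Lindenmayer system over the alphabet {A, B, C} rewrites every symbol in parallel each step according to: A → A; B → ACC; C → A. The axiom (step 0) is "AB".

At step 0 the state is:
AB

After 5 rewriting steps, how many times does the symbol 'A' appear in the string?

[0] AB
[1] AACC
[2] AAAA
[3] AAAA
[4] AAAA
[5] AAAA

4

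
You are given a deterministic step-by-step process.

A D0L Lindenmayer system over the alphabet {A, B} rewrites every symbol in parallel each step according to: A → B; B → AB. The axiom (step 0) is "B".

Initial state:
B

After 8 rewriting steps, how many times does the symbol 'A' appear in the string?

k=0  B
k=1  AB
k=2  BAB
k=3  ABBAB
k=4  BABABBAB
k=5  ABBABBABABBAB
k=6  BABABBABABBABBABABBAB
k=7  ABBABBABABBABBABABBABABBABBABABBAB
k=8  BABABBABABBABBABABBABABBABBABABBABBABABBABABBABBABABBAB

21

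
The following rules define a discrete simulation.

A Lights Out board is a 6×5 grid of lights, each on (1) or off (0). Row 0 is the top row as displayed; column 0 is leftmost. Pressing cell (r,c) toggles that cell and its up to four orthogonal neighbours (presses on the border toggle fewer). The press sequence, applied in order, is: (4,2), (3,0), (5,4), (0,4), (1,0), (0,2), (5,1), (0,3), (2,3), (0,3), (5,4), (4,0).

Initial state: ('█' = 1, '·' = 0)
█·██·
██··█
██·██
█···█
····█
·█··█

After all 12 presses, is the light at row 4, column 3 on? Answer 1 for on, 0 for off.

1

k=0  █·██·
██··█
██·██
█···█
····█
·█··█
k=1  █·██·
██··█
██·██
█·█·█
·████
·██·█
k=2  █·██·
██··█
·█·██
·██·█
█████
·██·█
k=3  █·██·
██··█
·█·██
·██·█
████·
·███·
k=4  █·█·█
██···
·█·██
·██·█
████·
·███·
k=5  ··█·█
·····
██·██
·██·█
████·
·███·
k=6  ·█·██
··█··
██·██
·██·█
████·
·███·
k=7  ·█·██
··█··
██·██
·██·█
█·██·
█··█·
k=8  ·██··
··██·
██·██
·██·█
█·██·
█··█·
k=9  ·██··
··█··
███··
·████
█·██·
█··█·
k=10  ·█·██
··██·
███··
·████
█·██·
█··█·
k=11  ·█·██
··██·
███··
·████
█·███
█···█
k=12  ·█·██
··██·
███··
█████
·████
····█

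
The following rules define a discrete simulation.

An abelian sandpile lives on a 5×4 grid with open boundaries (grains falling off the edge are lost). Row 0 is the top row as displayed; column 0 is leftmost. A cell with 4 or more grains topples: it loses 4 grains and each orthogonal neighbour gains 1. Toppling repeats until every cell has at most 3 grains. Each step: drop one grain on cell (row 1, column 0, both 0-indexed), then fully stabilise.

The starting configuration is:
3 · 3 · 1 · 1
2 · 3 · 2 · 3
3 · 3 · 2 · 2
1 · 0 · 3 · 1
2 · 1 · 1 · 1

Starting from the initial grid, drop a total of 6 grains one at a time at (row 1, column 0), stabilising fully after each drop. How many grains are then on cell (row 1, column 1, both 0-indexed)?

3

0) 3 · 3 · 1 · 1
2 · 3 · 2 · 3
3 · 3 · 2 · 2
1 · 0 · 3 · 1
2 · 1 · 1 · 1
1) 3 · 3 · 1 · 1
3 · 3 · 2 · 3
3 · 3 · 2 · 2
1 · 0 · 3 · 1
2 · 1 · 1 · 1
2) 1 · 1 · 2 · 1
3 · 2 · 3 · 3
1 · 1 · 3 · 2
2 · 1 · 3 · 1
2 · 1 · 1 · 1
3) 2 · 1 · 2 · 1
0 · 3 · 3 · 3
2 · 1 · 3 · 2
2 · 1 · 3 · 1
2 · 1 · 1 · 1
4) 2 · 1 · 2 · 1
1 · 3 · 3 · 3
2 · 1 · 3 · 2
2 · 1 · 3 · 1
2 · 1 · 1 · 1
5) 2 · 1 · 2 · 1
2 · 3 · 3 · 3
2 · 1 · 3 · 2
2 · 1 · 3 · 1
2 · 1 · 1 · 1
6) 2 · 1 · 2 · 1
3 · 3 · 3 · 3
2 · 1 · 3 · 2
2 · 1 · 3 · 1
2 · 1 · 1 · 1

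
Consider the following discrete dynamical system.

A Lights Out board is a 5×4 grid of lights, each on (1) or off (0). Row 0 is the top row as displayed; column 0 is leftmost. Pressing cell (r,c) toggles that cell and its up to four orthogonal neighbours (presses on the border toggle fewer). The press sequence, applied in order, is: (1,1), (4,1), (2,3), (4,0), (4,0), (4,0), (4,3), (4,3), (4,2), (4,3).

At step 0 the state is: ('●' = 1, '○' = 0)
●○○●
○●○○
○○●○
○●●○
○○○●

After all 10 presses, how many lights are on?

k=0  ●○○●
○●○○
○○●○
○●●○
○○○●
k=1  ●●○●
●○●○
○●●○
○●●○
○○○●
k=2  ●●○●
●○●○
○●●○
○○●○
●●●●
k=3  ●●○●
●○●●
○●○●
○○●●
●●●●
k=4  ●●○●
●○●●
○●○●
●○●●
○○●●
k=5  ●●○●
●○●●
○●○●
○○●●
●●●●
k=6  ●●○●
●○●●
○●○●
●○●●
○○●●
k=7  ●●○●
●○●●
○●○●
●○●○
○○○○
k=8  ●●○●
●○●●
○●○●
●○●●
○○●●
k=9  ●●○●
●○●●
○●○●
●○○●
○●○○
k=10  ●●○●
●○●●
○●○●
●○○○
○●●●

12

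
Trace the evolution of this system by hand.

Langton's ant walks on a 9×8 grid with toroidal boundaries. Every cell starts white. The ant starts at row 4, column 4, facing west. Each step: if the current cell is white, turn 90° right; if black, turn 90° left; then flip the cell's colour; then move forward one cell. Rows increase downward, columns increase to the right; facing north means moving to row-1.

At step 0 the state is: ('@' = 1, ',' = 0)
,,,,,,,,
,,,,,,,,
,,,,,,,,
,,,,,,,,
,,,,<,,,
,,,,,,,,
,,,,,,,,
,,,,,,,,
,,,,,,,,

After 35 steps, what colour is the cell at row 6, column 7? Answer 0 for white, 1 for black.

[0] ,,,,,,,,
,,,,,,,,
,,,,,,,,
,,,,,,,,
,,,,<,,,
,,,,,,,,
,,,,,,,,
,,,,,,,,
,,,,,,,,
[1] ,,,,,,,,
,,,,,,,,
,,,,,,,,
,,,,^,,,
,,,,@,,,
,,,,,,,,
,,,,,,,,
,,,,,,,,
,,,,,,,,
[2] ,,,,,,,,
,,,,,,,,
,,,,,,,,
,,,,@>,,
,,,,@,,,
,,,,,,,,
,,,,,,,,
,,,,,,,,
,,,,,,,,
[3] ,,,,,,,,
,,,,,,,,
,,,,,,,,
,,,,@@,,
,,,,@v,,
,,,,,,,,
,,,,,,,,
,,,,,,,,
,,,,,,,,
[4] ,,,,,,,,
,,,,,,,,
,,,,,,,,
,,,,@@,,
,,,,<@,,
,,,,,,,,
,,,,,,,,
,,,,,,,,
,,,,,,,,
[5] ,,,,,,,,
,,,,,,,,
,,,,,,,,
,,,,@@,,
,,,,,@,,
,,,,v,,,
,,,,,,,,
,,,,,,,,
,,,,,,,,
[6] ,,,,,,,,
,,,,,,,,
,,,,,,,,
,,,,@@,,
,,,,,@,,
,,,<@,,,
,,,,,,,,
,,,,,,,,
,,,,,,,,
[7] ,,,,,,,,
,,,,,,,,
,,,,,,,,
,,,,@@,,
,,,^,@,,
,,,@@,,,
,,,,,,,,
,,,,,,,,
,,,,,,,,
[8] ,,,,,,,,
,,,,,,,,
,,,,,,,,
,,,,@@,,
,,,@>@,,
,,,@@,,,
,,,,,,,,
,,,,,,,,
,,,,,,,,
[9] ,,,,,,,,
,,,,,,,,
,,,,,,,,
,,,,@@,,
,,,@@@,,
,,,@v,,,
,,,,,,,,
,,,,,,,,
,,,,,,,,
[10] ,,,,,,,,
,,,,,,,,
,,,,,,,,
,,,,@@,,
,,,@@@,,
,,,@,>,,
,,,,,,,,
,,,,,,,,
,,,,,,,,
[11] ,,,,,,,,
,,,,,,,,
,,,,,,,,
,,,,@@,,
,,,@@@,,
,,,@,@,,
,,,,,v,,
,,,,,,,,
,,,,,,,,
[12] ,,,,,,,,
,,,,,,,,
,,,,,,,,
,,,,@@,,
,,,@@@,,
,,,@,@,,
,,,,<@,,
,,,,,,,,
,,,,,,,,
[13] ,,,,,,,,
,,,,,,,,
,,,,,,,,
,,,,@@,,
,,,@@@,,
,,,@^@,,
,,,,@@,,
,,,,,,,,
,,,,,,,,
[14] ,,,,,,,,
,,,,,,,,
,,,,,,,,
,,,,@@,,
,,,@@@,,
,,,@@>,,
,,,,@@,,
,,,,,,,,
,,,,,,,,
[15] ,,,,,,,,
,,,,,,,,
,,,,,,,,
,,,,@@,,
,,,@@^,,
,,,@@,,,
,,,,@@,,
,,,,,,,,
,,,,,,,,
[16] ,,,,,,,,
,,,,,,,,
,,,,,,,,
,,,,@@,,
,,,@<,,,
,,,@@,,,
,,,,@@,,
,,,,,,,,
,,,,,,,,
[17] ,,,,,,,,
,,,,,,,,
,,,,,,,,
,,,,@@,,
,,,@,,,,
,,,@v,,,
,,,,@@,,
,,,,,,,,
,,,,,,,,
[18] ,,,,,,,,
,,,,,,,,
,,,,,,,,
,,,,@@,,
,,,@,,,,
,,,@,>,,
,,,,@@,,
,,,,,,,,
,,,,,,,,
[19] ,,,,,,,,
,,,,,,,,
,,,,,,,,
,,,,@@,,
,,,@,,,,
,,,@,@,,
,,,,@v,,
,,,,,,,,
,,,,,,,,
[20] ,,,,,,,,
,,,,,,,,
,,,,,,,,
,,,,@@,,
,,,@,,,,
,,,@,@,,
,,,,@,>,
,,,,,,,,
,,,,,,,,
[21] ,,,,,,,,
,,,,,,,,
,,,,,,,,
,,,,@@,,
,,,@,,,,
,,,@,@,,
,,,,@,@,
,,,,,,v,
,,,,,,,,
[22] ,,,,,,,,
,,,,,,,,
,,,,,,,,
,,,,@@,,
,,,@,,,,
,,,@,@,,
,,,,@,@,
,,,,,<@,
,,,,,,,,
[23] ,,,,,,,,
,,,,,,,,
,,,,,,,,
,,,,@@,,
,,,@,,,,
,,,@,@,,
,,,,@^@,
,,,,,@@,
,,,,,,,,
[24] ,,,,,,,,
,,,,,,,,
,,,,,,,,
,,,,@@,,
,,,@,,,,
,,,@,@,,
,,,,@@>,
,,,,,@@,
,,,,,,,,
[25] ,,,,,,,,
,,,,,,,,
,,,,,,,,
,,,,@@,,
,,,@,,,,
,,,@,@^,
,,,,@@,,
,,,,,@@,
,,,,,,,,
[26] ,,,,,,,,
,,,,,,,,
,,,,,,,,
,,,,@@,,
,,,@,,,,
,,,@,@@>
,,,,@@,,
,,,,,@@,
,,,,,,,,
[27] ,,,,,,,,
,,,,,,,,
,,,,,,,,
,,,,@@,,
,,,@,,,,
,,,@,@@@
,,,,@@,v
,,,,,@@,
,,,,,,,,
[28] ,,,,,,,,
,,,,,,,,
,,,,,,,,
,,,,@@,,
,,,@,,,,
,,,@,@@@
,,,,@@<@
,,,,,@@,
,,,,,,,,
[29] ,,,,,,,,
,,,,,,,,
,,,,,,,,
,,,,@@,,
,,,@,,,,
,,,@,@^@
,,,,@@@@
,,,,,@@,
,,,,,,,,
[30] ,,,,,,,,
,,,,,,,,
,,,,,,,,
,,,,@@,,
,,,@,,,,
,,,@,<,@
,,,,@@@@
,,,,,@@,
,,,,,,,,
[31] ,,,,,,,,
,,,,,,,,
,,,,,,,,
,,,,@@,,
,,,@,,,,
,,,@,,,@
,,,,@v@@
,,,,,@@,
,,,,,,,,
[32] ,,,,,,,,
,,,,,,,,
,,,,,,,,
,,,,@@,,
,,,@,,,,
,,,@,,,@
,,,,@,>@
,,,,,@@,
,,,,,,,,
[33] ,,,,,,,,
,,,,,,,,
,,,,,,,,
,,,,@@,,
,,,@,,,,
,,,@,,^@
,,,,@,,@
,,,,,@@,
,,,,,,,,
[34] ,,,,,,,,
,,,,,,,,
,,,,,,,,
,,,,@@,,
,,,@,,,,
,,,@,,@>
,,,,@,,@
,,,,,@@,
,,,,,,,,
[35] ,,,,,,,,
,,,,,,,,
,,,,,,,,
,,,,@@,,
,,,@,,,^
,,,@,,@,
,,,,@,,@
,,,,,@@,
,,,,,,,,

1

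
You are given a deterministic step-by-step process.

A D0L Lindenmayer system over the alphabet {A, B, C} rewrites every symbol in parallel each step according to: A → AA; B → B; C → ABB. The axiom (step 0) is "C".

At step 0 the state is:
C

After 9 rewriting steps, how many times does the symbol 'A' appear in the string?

256

k=0  C
k=1  ABB
k=2  AABB
k=3  AAAABB
k=4  AAAAAAAABB
k=5  AAAAAAAAAAAAAAAABB
k=6  AAAAAAAAAAAAAAAAAAAAAAAAAAAAAAAABB
k=7  AAAAAAAAAAAAAAAAAAAAAAAAAAAAAAAAAAAAAAAAAAAAAAAAAAAAAAAAAAAAAAAABB
k=8  AAAAAAAAAAAAAAAAAAAAAAAAAAAAAAAAAAAAAAAAAAAAAAAAAAAAAAAAAA…AAAAAAAAAAAAAAAAAAAAAAAAAAAAAAAAAAAAAAAAAAAAAAAAAAAAAAAABB  (len 130)
k=9  AAAAAAAAAAAAAAAAAAAAAAAAAAAAAAAAAAAAAAAAAAAAAAAAAAAAAAAAAA…AAAAAAAAAAAAAAAAAAAAAAAAAAAAAAAAAAAAAAAAAAAAAAAAAAAAAAAABB  (len 258)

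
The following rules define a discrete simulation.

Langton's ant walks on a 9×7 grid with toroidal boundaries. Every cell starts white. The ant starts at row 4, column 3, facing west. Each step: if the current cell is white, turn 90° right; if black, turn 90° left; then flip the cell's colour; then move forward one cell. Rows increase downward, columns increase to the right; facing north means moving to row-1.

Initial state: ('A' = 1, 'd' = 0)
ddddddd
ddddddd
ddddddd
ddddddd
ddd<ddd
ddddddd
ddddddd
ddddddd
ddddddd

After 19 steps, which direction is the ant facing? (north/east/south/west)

t=0: ddddddd
ddddddd
ddddddd
ddddddd
ddd<ddd
ddddddd
ddddddd
ddddddd
ddddddd
t=1: ddddddd
ddddddd
ddddddd
ddd^ddd
dddAddd
ddddddd
ddddddd
ddddddd
ddddddd
t=2: ddddddd
ddddddd
ddddddd
dddA>dd
dddAddd
ddddddd
ddddddd
ddddddd
ddddddd
t=3: ddddddd
ddddddd
ddddddd
dddAAdd
dddAvdd
ddddddd
ddddddd
ddddddd
ddddddd
t=4: ddddddd
ddddddd
ddddddd
dddAAdd
ddd<Add
ddddddd
ddddddd
ddddddd
ddddddd
t=5: ddddddd
ddddddd
ddddddd
dddAAdd
ddddAdd
dddvddd
ddddddd
ddddddd
ddddddd
t=6: ddddddd
ddddddd
ddddddd
dddAAdd
ddddAdd
dd<Addd
ddddddd
ddddddd
ddddddd
t=7: ddddddd
ddddddd
ddddddd
dddAAdd
dd^dAdd
ddAAddd
ddddddd
ddddddd
ddddddd
t=8: ddddddd
ddddddd
ddddddd
dddAAdd
ddA>Add
ddAAddd
ddddddd
ddddddd
ddddddd
t=9: ddddddd
ddddddd
ddddddd
dddAAdd
ddAAAdd
ddAvddd
ddddddd
ddddddd
ddddddd
t=10: ddddddd
ddddddd
ddddddd
dddAAdd
ddAAAdd
ddAd>dd
ddddddd
ddddddd
ddddddd
t=11: ddddddd
ddddddd
ddddddd
dddAAdd
ddAAAdd
ddAdAdd
ddddvdd
ddddddd
ddddddd
t=12: ddddddd
ddddddd
ddddddd
dddAAdd
ddAAAdd
ddAdAdd
ddd<Add
ddddddd
ddddddd
t=13: ddddddd
ddddddd
ddddddd
dddAAdd
ddAAAdd
ddA^Add
dddAAdd
ddddddd
ddddddd
t=14: ddddddd
ddddddd
ddddddd
dddAAdd
ddAAAdd
ddAA>dd
dddAAdd
ddddddd
ddddddd
t=15: ddddddd
ddddddd
ddddddd
dddAAdd
ddAA^dd
ddAAddd
dddAAdd
ddddddd
ddddddd
t=16: ddddddd
ddddddd
ddddddd
dddAAdd
ddA<ddd
ddAAddd
dddAAdd
ddddddd
ddddddd
t=17: ddddddd
ddddddd
ddddddd
dddAAdd
ddAdddd
ddAvddd
dddAAdd
ddddddd
ddddddd
t=18: ddddddd
ddddddd
ddddddd
dddAAdd
ddAdddd
ddAd>dd
dddAAdd
ddddddd
ddddddd
t=19: ddddddd
ddddddd
ddddddd
dddAAdd
ddAdddd
ddAdAdd
dddAvdd
ddddddd
ddddddd

south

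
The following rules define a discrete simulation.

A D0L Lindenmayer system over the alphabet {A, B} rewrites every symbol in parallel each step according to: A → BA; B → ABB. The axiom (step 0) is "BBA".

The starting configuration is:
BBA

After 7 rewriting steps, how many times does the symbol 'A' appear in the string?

step 0: BBA
step 1: ABBABBBA
step 2: BAABBABBBAABBABBABBBA
step 3: ABBBABAABBABBBAABBABBABBBABAABBABBBAABBABBBAABBABBABBBA
step 4: BAABBABBABBBAABBBABAABBABBBAABBABBABBBABAABBABBBAABBABBBAA…ABBABBBABAABBABBBAABBABBABBBABAABBABBBAABBABBBAABBABBABBBA  (len 144)
step 5: ABBBABAABBABBBAABBABBBAABBABBABBBABAABBABBABBBAABBBABAABBA…ABBABBBABAABBABBBAABBABBABBBABAABBABBBAABBABBBAABBABBABBBA  (len 377)
step 6: BAABBABBABBBAABBBABAABBABBBAABBABBABBBABAABBABBBAABBABBABB…ABBABBBABAABBABBBAABBABBABBBABAABBABBBAABBABBBAABBABBABBBA  (len 987)
step 7: ABBBABAABBABBBAABBABBBAABBABBABBBABAABBABBABBBAABBBABAABBA…ABBABBBABAABBABBBAABBABBABBBABAABBABBBAABBABBBAABBABBABBBA  (len 2584)

987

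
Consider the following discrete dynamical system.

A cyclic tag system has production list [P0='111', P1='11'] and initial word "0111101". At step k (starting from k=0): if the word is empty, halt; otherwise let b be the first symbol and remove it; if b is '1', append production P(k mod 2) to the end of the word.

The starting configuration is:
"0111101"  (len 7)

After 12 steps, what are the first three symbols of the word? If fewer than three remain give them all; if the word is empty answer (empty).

111

gen 0: "0111101"  (len 7)
gen 1: "111101"  (len 6)
gen 2: "1110111"  (len 7)
gen 3: "110111111"  (len 9)
gen 4: "1011111111"  (len 10)
gen 5: "011111111111"  (len 12)
gen 6: "11111111111"  (len 11)
gen 7: "1111111111111"  (len 13)
gen 8: "11111111111111"  (len 14)
gen 9: "1111111111111111"  (len 16)
gen 10: "11111111111111111"  (len 17)
gen 11: "1111111111111111111"  (len 19)
gen 12: "11111111111111111111"  (len 20)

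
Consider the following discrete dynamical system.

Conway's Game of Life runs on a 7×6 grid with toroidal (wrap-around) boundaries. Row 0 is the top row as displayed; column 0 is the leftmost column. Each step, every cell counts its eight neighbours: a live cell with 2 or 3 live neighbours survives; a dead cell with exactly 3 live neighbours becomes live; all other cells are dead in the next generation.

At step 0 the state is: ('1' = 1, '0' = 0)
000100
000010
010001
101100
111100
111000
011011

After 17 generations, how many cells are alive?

3

[0] 000100
000010
010001
101100
111100
111000
011011
[1] 001101
000010
111111
000111
000001
000010
000011
[2] 000101
000000
111000
010000
000101
000010
000001
[3] 000010
111000
111000
010000
000010
000011
000001
[4] 110001
101101
000000
111000
000011
000011
000001
[5] 011000
001011
000101
110001
010110
100000
000000
[6] 011100
111011
011100
010101
011010
000000
010000
[7] 000111
000011
000000
000000
111110
011000
010000
[8] 100101
000101
000000
011100
100100
000000
110110
[9] 010100
100001
000110
011100
010100
111111
111110
[10] 000100
101101
110111
010000
000001
000000
000000
[11] 001110
000000
000100
011000
000000
000000
000000
[12] 000100
001010
001000
001000
000000
000000
000100
[13] 001110
001000
011000
000000
000000
000000
000000
[14] 001100
000000
011000
000000
000000
000000
000100
[15] 001100
010100
000000
000000
000000
000000
001100
[16] 010010
000100
000000
000000
000000
000000
001100
[17] 000010
000000
000000
000000
000000
000000
001100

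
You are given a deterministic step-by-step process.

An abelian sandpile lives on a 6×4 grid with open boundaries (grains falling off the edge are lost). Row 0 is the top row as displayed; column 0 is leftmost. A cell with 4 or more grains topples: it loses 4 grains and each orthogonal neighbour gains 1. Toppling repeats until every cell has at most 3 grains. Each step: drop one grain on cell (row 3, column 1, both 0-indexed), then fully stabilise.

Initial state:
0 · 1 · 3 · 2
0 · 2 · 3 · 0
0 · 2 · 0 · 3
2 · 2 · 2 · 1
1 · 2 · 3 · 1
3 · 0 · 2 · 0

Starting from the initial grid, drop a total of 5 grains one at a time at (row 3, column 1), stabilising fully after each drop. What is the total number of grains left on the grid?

40

0) 0 · 1 · 3 · 2
0 · 2 · 3 · 0
0 · 2 · 0 · 3
2 · 2 · 2 · 1
1 · 2 · 3 · 1
3 · 0 · 2 · 0
1) 0 · 1 · 3 · 2
0 · 2 · 3 · 0
0 · 2 · 0 · 3
2 · 3 · 2 · 1
1 · 2 · 3 · 1
3 · 0 · 2 · 0
2) 0 · 1 · 3 · 2
0 · 2 · 3 · 0
0 · 3 · 0 · 3
3 · 0 · 3 · 1
1 · 3 · 3 · 1
3 · 0 · 2 · 0
3) 0 · 1 · 3 · 2
0 · 2 · 3 · 0
0 · 3 · 0 · 3
3 · 1 · 3 · 1
1 · 3 · 3 · 1
3 · 0 · 2 · 0
4) 0 · 1 · 3 · 2
0 · 2 · 3 · 0
0 · 3 · 0 · 3
3 · 2 · 3 · 1
1 · 3 · 3 · 1
3 · 0 · 2 · 0
5) 0 · 1 · 3 · 2
0 · 2 · 3 · 0
0 · 3 · 0 · 3
3 · 3 · 3 · 1
1 · 3 · 3 · 1
3 · 0 · 2 · 0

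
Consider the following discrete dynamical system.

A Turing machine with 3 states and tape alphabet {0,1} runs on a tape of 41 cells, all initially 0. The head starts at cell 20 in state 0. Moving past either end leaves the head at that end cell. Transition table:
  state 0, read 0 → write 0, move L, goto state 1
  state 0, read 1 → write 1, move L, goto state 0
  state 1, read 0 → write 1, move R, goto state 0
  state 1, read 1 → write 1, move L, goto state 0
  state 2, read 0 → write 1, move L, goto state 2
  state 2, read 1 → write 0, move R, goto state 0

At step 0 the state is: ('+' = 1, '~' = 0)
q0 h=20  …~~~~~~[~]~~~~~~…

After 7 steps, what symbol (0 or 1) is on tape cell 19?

[0] q0 h=20  …~~~~~~[~]~~~~~~…
[1] q1 h=19  …~~~~~~[~]~~~~~~…
[2] q0 h=20  …~~~~~+[~]~~~~~~…
[3] q1 h=19  …~~~~~~[+]~~~~~~…
[4] q0 h=18  …~~~~~~[~]+~~~~~…
[5] q1 h=17  …~~~~~~[~]~+~~~~…
[6] q0 h=18  …~~~~~+[~]+~~~~~…
[7] q1 h=17  …~~~~~~[+]~+~~~~…

1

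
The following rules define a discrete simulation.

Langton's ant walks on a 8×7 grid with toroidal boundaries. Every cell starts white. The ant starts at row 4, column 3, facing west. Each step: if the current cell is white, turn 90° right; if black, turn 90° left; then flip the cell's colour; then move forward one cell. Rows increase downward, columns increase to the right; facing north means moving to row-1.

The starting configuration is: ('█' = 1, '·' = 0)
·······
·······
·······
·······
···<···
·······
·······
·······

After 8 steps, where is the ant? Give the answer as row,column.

4,3

gen 0: ·······
·······
·······
·······
···<···
·······
·······
·······
gen 1: ·······
·······
·······
···^···
···█···
·······
·······
·······
gen 2: ·······
·······
·······
···█>··
···█···
·······
·······
·······
gen 3: ·······
·······
·······
···██··
···█v··
·······
·······
·······
gen 4: ·······
·······
·······
···██··
···<█··
·······
·······
·······
gen 5: ·······
·······
·······
···██··
····█··
···v···
·······
·······
gen 6: ·······
·······
·······
···██··
····█··
··<█···
·······
·······
gen 7: ·······
·······
·······
···██··
··^·█··
··██···
·······
·······
gen 8: ·······
·······
·······
···██··
··█>█··
··██···
·······
·······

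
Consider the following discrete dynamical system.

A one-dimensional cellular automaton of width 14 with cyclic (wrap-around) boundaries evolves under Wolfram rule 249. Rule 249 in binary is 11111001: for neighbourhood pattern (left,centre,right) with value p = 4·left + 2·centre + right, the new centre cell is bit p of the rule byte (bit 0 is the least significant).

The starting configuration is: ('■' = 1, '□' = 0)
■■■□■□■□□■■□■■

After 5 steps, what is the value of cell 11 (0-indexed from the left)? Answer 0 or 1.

0) ■■■□■□■□□■■□■■
1) ■■■■□■□■□■■■■■
2) ■■■■■□■□■■■■■■
3) ■■■■■■□■■■■■■■
4) ■■■■■■■■■■■■■■
5) ■■■■■■■■■■■■■■

1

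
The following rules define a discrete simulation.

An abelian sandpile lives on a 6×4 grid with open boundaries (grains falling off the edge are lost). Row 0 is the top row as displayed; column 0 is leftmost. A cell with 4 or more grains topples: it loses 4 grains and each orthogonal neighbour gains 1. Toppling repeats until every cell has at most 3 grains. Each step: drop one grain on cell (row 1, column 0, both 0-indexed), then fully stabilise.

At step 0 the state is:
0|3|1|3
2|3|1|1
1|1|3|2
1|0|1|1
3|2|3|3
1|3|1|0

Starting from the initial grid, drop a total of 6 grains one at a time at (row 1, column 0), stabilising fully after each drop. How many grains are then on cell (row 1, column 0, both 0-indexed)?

t=0: 0|3|1|3
2|3|1|1
1|1|3|2
1|0|1|1
3|2|3|3
1|3|1|0
t=1: 0|3|1|3
3|3|1|1
1|1|3|2
1|0|1|1
3|2|3|3
1|3|1|0
t=2: 2|0|2|3
1|1|2|1
2|2|3|2
1|0|1|1
3|2|3|3
1|3|1|0
t=3: 2|0|2|3
2|1|2|1
2|2|3|2
1|0|1|1
3|2|3|3
1|3|1|0
t=4: 2|0|2|3
3|1|2|1
2|2|3|2
1|0|1|1
3|2|3|3
1|3|1|0
t=5: 3|0|2|3
0|2|2|1
3|2|3|2
1|0|1|1
3|2|3|3
1|3|1|0
t=6: 3|0|2|3
1|2|2|1
3|2|3|2
1|0|1|1
3|2|3|3
1|3|1|0

1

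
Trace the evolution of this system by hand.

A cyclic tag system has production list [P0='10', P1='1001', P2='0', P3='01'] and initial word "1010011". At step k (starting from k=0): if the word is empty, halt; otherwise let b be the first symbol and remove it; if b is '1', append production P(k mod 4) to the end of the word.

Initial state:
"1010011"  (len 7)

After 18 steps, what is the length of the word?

[0] "1010011"  (len 7)
[1] "01001110"  (len 8)
[2] "1001110"  (len 7)
[3] "0011100"  (len 7)
[4] "011100"  (len 6)
[5] "11100"  (len 5)
[6] "11001001"  (len 8)
[7] "10010010"  (len 8)
[8] "001001001"  (len 9)
[9] "01001001"  (len 8)
[10] "1001001"  (len 7)
[11] "0010010"  (len 7)
[12] "010010"  (len 6)
[13] "10010"  (len 5)
[14] "00101001"  (len 8)
[15] "0101001"  (len 7)
[16] "101001"  (len 6)
[17] "0100110"  (len 7)
[18] "100110"  (len 6)

6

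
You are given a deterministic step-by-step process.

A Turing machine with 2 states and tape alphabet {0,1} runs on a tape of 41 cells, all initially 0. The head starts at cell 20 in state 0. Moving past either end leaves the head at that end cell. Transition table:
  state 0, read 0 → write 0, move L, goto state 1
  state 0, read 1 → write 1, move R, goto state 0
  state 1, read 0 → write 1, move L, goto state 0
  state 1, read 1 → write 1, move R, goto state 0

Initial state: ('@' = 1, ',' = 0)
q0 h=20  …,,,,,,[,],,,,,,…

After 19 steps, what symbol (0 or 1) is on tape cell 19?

k=0  q0 h=20  …,,,,,,[,],,,,,,…
k=1  q1 h=19  …,,,,,,[,],,,,,,…
k=2  q0 h=18  …,,,,,,[,]@,,,,,…
k=3  q1 h=17  …,,,,,,[,],@,,,,…
k=4  q0 h=16  …,,,,,,[,]@,@,,,…
k=5  q1 h=15  …,,,,,,[,],@,@,,…
k=6  q0 h=14  …,,,,,,[,]@,@,@,…
k=7  q1 h=13  …,,,,,,[,],@,@,@…
k=8  q0 h=12  …,,,,,,[,]@,@,@,…
k=9  q1 h=11  …,,,,,,[,],@,@,@…
k=10  q0 h=10  …,,,,,,[,]@,@,@,…
k=11  q1 h= 9  …,,,,,,[,],@,@,@…
k=12  q0 h= 8  …,,,,,,[,]@,@,@,…
k=13  q1 h= 7  …,,,,,,[,],@,@,@…
k=14  q0 h= 6  |,,,,,,[,]@,@,@,…
k=15  q1 h= 5  |,,,,,[,],@,@,@…
k=16  q0 h= 4  |,,,,[,]@,@,@,…
k=17  q1 h= 3  |,,,[,],@,@,@…
k=18  q0 h= 2  |,,[,]@,@,@,…
k=19  q1 h= 1  |,[,],@,@,@…

1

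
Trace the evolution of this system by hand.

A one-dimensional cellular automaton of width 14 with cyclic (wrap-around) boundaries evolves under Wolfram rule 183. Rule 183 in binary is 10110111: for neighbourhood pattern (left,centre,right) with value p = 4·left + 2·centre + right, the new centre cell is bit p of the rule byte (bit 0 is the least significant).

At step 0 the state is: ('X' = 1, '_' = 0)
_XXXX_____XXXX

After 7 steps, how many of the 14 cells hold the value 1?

14

gen 0: _XXXX_____XXXX
gen 1: X_XX_XXXXX_XX_
gen 2: XX__X_XXX_X__X
gen 3: X_XXXX_X_XXXX_
gen 4: XX_XX_XXX_XX_X
gen 5: X_X__X_X_X__X_
gen 6: XXXXXXXXXXXXXX
gen 7: XXXXXXXXXXXXXX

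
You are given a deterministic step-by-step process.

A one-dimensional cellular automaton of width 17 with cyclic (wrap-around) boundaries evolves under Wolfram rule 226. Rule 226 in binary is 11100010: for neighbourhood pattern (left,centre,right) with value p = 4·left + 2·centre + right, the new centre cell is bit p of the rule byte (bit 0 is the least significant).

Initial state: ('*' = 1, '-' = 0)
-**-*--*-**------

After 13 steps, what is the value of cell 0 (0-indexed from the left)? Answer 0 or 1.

k=0  -**-*--*-**------
k=1  *-**--*-*-*------
k=2  -*-*-*-*-*------*
k=3  *-*-*-*-*------*-
k=4  -*-*-*-*------*-*
k=5  *-*-*-*------*-*-
k=6  -*-*-*------*-*-*
k=7  *-*-*------*-*-*-
k=8  -*-*------*-*-*-*
k=9  *-*------*-*-*-*-
k=10  -*------*-*-*-*-*
k=11  *------*-*-*-*-*-
k=12  ------*-*-*-*-*-*
k=13  -----*-*-*-*-*-*-

0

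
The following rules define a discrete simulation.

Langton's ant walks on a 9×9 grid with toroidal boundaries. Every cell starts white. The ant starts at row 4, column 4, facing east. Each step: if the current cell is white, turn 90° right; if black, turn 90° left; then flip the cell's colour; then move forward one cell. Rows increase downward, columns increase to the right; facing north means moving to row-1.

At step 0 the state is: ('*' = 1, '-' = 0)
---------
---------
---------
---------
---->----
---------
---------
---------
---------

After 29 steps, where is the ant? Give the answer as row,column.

gen 0: ---------
---------
---------
---------
---->----
---------
---------
---------
---------
gen 1: ---------
---------
---------
---------
----*----
----v----
---------
---------
---------
gen 2: ---------
---------
---------
---------
----*----
---<*----
---------
---------
---------
gen 3: ---------
---------
---------
---------
---^*----
---**----
---------
---------
---------
gen 4: ---------
---------
---------
---------
---*>----
---**----
---------
---------
---------
gen 5: ---------
---------
---------
----^----
---*-----
---**----
---------
---------
---------
gen 6: ---------
---------
---------
----*>---
---*-----
---**----
---------
---------
---------
gen 7: ---------
---------
---------
----**---
---*-v---
---**----
---------
---------
---------
gen 8: ---------
---------
---------
----**---
---*<*---
---**----
---------
---------
---------
gen 9: ---------
---------
---------
----^*---
---***---
---**----
---------
---------
---------
gen 10: ---------
---------
---------
---<-*---
---***---
---**----
---------
---------
---------
gen 11: ---------
---------
---^-----
---*-*---
---***---
---**----
---------
---------
---------
gen 12: ---------
---------
---*>----
---*-*---
---***---
---**----
---------
---------
---------
gen 13: ---------
---------
---**----
---*v*---
---***---
---**----
---------
---------
---------
gen 14: ---------
---------
---**----
---<**---
---***---
---**----
---------
---------
---------
gen 15: ---------
---------
---**----
----**---
---v**---
---**----
---------
---------
---------
gen 16: ---------
---------
---**----
----**---
---->*---
---**----
---------
---------
---------
gen 17: ---------
---------
---**----
----^*---
-----*---
---**----
---------
---------
---------
gen 18: ---------
---------
---**----
---<-*---
-----*---
---**----
---------
---------
---------
gen 19: ---------
---------
---^*----
---*-*---
-----*---
---**----
---------
---------
---------
gen 20: ---------
---------
--<-*----
---*-*---
-----*---
---**----
---------
---------
---------
gen 21: ---------
--^------
--*-*----
---*-*---
-----*---
---**----
---------
---------
---------
gen 22: ---------
--*>-----
--*-*----
---*-*---
-----*---
---**----
---------
---------
---------
gen 23: ---------
--**-----
--*v*----
---*-*---
-----*---
---**----
---------
---------
---------
gen 24: ---------
--**-----
--<**----
---*-*---
-----*---
---**----
---------
---------
---------
gen 25: ---------
--**-----
---**----
--v*-*---
-----*---
---**----
---------
---------
---------
gen 26: ---------
--**-----
---**----
-<**-*---
-----*---
---**----
---------
---------
---------
gen 27: ---------
--**-----
-^-**----
-***-*---
-----*---
---**----
---------
---------
---------
gen 28: ---------
--**-----
-*>**----
-***-*---
-----*---
---**----
---------
---------
---------
gen 29: ---------
--**-----
-****----
-*v*-*---
-----*---
---**----
---------
---------
---------

3,2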